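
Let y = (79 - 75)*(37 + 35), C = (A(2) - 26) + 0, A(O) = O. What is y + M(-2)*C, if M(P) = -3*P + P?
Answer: 192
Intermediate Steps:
M(P) = -2*P
C = -24 (C = (2 - 26) + 0 = -24 + 0 = -24)
y = 288 (y = 4*72 = 288)
y + M(-2)*C = 288 - 2*(-2)*(-24) = 288 + 4*(-24) = 288 - 96 = 192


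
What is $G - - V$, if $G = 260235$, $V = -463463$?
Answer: $-203228$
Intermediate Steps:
$G - - V = 260235 - \left(-1\right) \left(-463463\right) = 260235 - 463463 = -203228$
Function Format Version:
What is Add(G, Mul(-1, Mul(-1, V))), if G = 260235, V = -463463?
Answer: -203228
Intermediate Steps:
Add(G, Mul(-1, Mul(-1, V))) = Add(260235, Mul(-1, Mul(-1, -463463))) = Add(260235, Mul(-1, 463463)) = Add(260235, -463463) = -203228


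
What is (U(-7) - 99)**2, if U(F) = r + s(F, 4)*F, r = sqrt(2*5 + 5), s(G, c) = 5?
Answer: (134 - sqrt(15))**2 ≈ 16933.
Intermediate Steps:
r = sqrt(15) (r = sqrt(10 + 5) = sqrt(15) ≈ 3.8730)
U(F) = sqrt(15) + 5*F
(U(-7) - 99)**2 = ((sqrt(15) + 5*(-7)) - 99)**2 = ((sqrt(15) - 35) - 99)**2 = ((-35 + sqrt(15)) - 99)**2 = (-134 + sqrt(15))**2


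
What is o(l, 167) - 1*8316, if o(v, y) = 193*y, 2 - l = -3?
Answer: 23915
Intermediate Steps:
l = 5 (l = 2 - 1*(-3) = 2 + 3 = 5)
o(l, 167) - 1*8316 = 193*167 - 1*8316 = 32231 - 8316 = 23915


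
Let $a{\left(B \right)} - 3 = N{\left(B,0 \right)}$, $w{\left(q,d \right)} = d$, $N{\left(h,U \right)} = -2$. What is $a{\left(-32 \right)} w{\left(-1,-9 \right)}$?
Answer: $-9$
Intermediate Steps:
$a{\left(B \right)} = 1$ ($a{\left(B \right)} = 3 - 2 = 1$)
$a{\left(-32 \right)} w{\left(-1,-9 \right)} = 1 \left(-9\right) = -9$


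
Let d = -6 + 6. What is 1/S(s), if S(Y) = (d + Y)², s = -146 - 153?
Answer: 1/89401 ≈ 1.1186e-5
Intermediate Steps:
d = 0
s = -299
S(Y) = Y² (S(Y) = (0 + Y)² = Y²)
1/S(s) = 1/((-299)²) = 1/89401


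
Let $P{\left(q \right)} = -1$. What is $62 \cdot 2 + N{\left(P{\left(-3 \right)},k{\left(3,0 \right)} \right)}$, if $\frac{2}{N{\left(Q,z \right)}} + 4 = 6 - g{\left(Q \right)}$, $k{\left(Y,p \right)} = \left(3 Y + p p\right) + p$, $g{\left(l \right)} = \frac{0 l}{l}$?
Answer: $125$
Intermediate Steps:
$g{\left(l \right)} = 0$ ($g{\left(l \right)} = \frac{0}{l} = 0$)
$k{\left(Y,p \right)} = p + p^{2} + 3 Y$ ($k{\left(Y,p \right)} = \left(3 Y + p^{2}\right) + p = \left(p^{2} + 3 Y\right) + p = p + p^{2} + 3 Y$)
$N{\left(Q,z \right)} = 1$ ($N{\left(Q,z \right)} = \frac{2}{-4 + \left(6 - 0\right)} = \frac{2}{-4 + \left(6 + 0\right)} = \frac{2}{-4 + 6} = \frac{2}{2} = 2 \cdot \frac{1}{2} = 1$)
$62 \cdot 2 + N{\left(P{\left(-3 \right)},k{\left(3,0 \right)} \right)} = 62 \cdot 2 + 1 = 124 + 1 = 125$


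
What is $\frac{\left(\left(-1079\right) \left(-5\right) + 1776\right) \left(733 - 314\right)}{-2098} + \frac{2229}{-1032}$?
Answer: $- \frac{517579035}{360856} \approx -1434.3$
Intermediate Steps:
$\frac{\left(\left(-1079\right) \left(-5\right) + 1776\right) \left(733 - 314\right)}{-2098} + \frac{2229}{-1032} = \left(5395 + 1776\right) 419 \left(- \frac{1}{2098}\right) + 2229 \left(- \frac{1}{1032}\right) = 7171 \cdot 419 \left(- \frac{1}{2098}\right) - \frac{743}{344} = 3004649 \left(- \frac{1}{2098}\right) - \frac{743}{344} = - \frac{3004649}{2098} - \frac{743}{344} = - \frac{517579035}{360856}$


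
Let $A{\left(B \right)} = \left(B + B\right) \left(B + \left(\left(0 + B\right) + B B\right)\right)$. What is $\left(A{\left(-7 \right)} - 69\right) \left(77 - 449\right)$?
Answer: $207948$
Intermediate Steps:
$A{\left(B \right)} = 2 B \left(B^{2} + 2 B\right)$ ($A{\left(B \right)} = 2 B \left(B + \left(B + B^{2}\right)\right) = 2 B \left(B^{2} + 2 B\right)$)
$\left(A{\left(-7 \right)} - 69\right) \left(77 - 449\right) = \left(2 \left(-7\right)^{2} \left(2 - 7\right) - 69\right) \left(77 - 449\right) = \left(2 \cdot 49 \left(-5\right) - 69\right) \left(-372\right) = \left(-490 - 69\right) \left(-372\right) = \left(-559\right) \left(-372\right) = 207948$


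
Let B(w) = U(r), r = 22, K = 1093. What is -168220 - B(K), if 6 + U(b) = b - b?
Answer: -168214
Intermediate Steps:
U(b) = -6 (U(b) = -6 + (b - b) = -6 + 0 = -6)
B(w) = -6
-168220 - B(K) = -168220 - 1*(-6) = -168220 + 6 = -168214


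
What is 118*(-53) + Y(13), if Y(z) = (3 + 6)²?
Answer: -6173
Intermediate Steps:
Y(z) = 81 (Y(z) = 9² = 81)
118*(-53) + Y(13) = 118*(-53) + 81 = -6254 + 81 = -6173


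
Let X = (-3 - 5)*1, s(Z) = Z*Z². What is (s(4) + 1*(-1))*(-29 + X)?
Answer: -2331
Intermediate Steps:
s(Z) = Z³
X = -8 (X = -8*1 = -8)
(s(4) + 1*(-1))*(-29 + X) = (4³ + 1*(-1))*(-29 - 8) = (64 - 1)*(-37) = 63*(-37) = -2331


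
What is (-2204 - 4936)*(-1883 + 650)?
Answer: 8803620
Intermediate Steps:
(-2204 - 4936)*(-1883 + 650) = -7140*(-1233) = 8803620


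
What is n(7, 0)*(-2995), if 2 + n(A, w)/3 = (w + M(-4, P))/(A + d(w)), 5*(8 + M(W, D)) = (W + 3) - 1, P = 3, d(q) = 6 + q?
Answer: 309084/13 ≈ 23776.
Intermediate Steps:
M(W, D) = -38/5 + W/5 (M(W, D) = -8 + ((W + 3) - 1)/5 = -8 + ((3 + W) - 1)/5 = -8 + (2 + W)/5 = -8 + (⅖ + W/5) = -38/5 + W/5)
n(A, w) = -6 + 3*(-42/5 + w)/(6 + A + w) (n(A, w) = -6 + 3*((w + (-38/5 + (⅕)*(-4)))/(A + (6 + w))) = -6 + 3*((w + (-38/5 - ⅘))/(6 + A + w)) = -6 + 3*((w - 42/5)/(6 + A + w)) = -6 + 3*((-42/5 + w)/(6 + A + w)) = -6 + 3*(-42/5 + w)/(6 + A + w))
n(7, 0)*(-2995) = ((-306/5 - 6*7 - 3*0)/(6 + 7 + 0))*(-2995) = ((-306/5 - 42 + 0)/13)*(-2995) = ((1/13)*(-516/5))*(-2995) = -516/65*(-2995) = 309084/13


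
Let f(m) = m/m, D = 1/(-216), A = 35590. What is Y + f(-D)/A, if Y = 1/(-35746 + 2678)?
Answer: -1261/588445060 ≈ -2.1429e-6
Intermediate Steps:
D = -1/216 ≈ -0.0046296
f(m) = 1
Y = -1/33068 (Y = 1/(-33068) = -1/33068 ≈ -3.0241e-5)
Y + f(-D)/A = -1/33068 + 1/35590 = -1261/588445060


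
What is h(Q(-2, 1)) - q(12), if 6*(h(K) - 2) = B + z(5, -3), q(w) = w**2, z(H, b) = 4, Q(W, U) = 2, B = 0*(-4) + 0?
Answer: -424/3 ≈ -141.33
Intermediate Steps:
B = 0 (B = 0 + 0 = 0)
h(K) = 8/3 (h(K) = 2 + (0 + 4)/6 = 2 + (1/6)*4 = 2 + 2/3 = 8/3)
h(Q(-2, 1)) - q(12) = 8/3 - 1*12**2 = 8/3 - 1*144 = 8/3 - 144 = -424/3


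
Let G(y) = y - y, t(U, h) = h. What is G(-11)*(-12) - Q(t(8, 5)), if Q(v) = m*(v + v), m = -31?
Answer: 310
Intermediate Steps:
G(y) = 0
Q(v) = -62*v (Q(v) = -31*(v + v) = -62*v)
G(-11)*(-12) - Q(t(8, 5)) = 0*(-12) - (-62)*5 = 0 - 1*(-310) = 0 + 310 = 310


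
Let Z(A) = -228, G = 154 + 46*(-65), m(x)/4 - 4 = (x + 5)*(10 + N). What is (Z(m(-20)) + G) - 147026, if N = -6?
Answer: -150090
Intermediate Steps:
m(x) = 96 + 16*x (m(x) = 16 + 4*((x + 5)*(10 - 6)) = 16 + 4*((5 + x)*4) = 16 + 4*(20 + 4*x) = 16 + (80 + 16*x) = 96 + 16*x)
G = -2836 (G = 154 - 2990 = -2836)
(Z(m(-20)) + G) - 147026 = (-228 - 2836) - 147026 = -3064 - 147026 = -150090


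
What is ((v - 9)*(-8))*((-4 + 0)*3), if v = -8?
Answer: -1632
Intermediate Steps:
((v - 9)*(-8))*((-4 + 0)*3) = ((-8 - 9)*(-8))*((-4 + 0)*3) = (-17*(-8))*(-4*3) = 136*(-12) = -1632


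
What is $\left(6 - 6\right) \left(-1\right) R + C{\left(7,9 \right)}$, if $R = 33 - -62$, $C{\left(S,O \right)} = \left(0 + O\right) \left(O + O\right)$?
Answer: $162$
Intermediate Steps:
$C{\left(S,O \right)} = 2 O^{2}$ ($C{\left(S,O \right)} = O 2 O = 2 O^{2}$)
$R = 95$ ($R = 33 + 62 = 95$)
$\left(6 - 6\right) \left(-1\right) R + C{\left(7,9 \right)} = \left(6 - 6\right) \left(-1\right) 95 + 2 \cdot 9^{2} = 0 \left(-1\right) 95 + 2 \cdot 81 = 0 \cdot 95 + 162 = 0 + 162 = 162$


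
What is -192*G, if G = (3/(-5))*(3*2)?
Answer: 3456/5 ≈ 691.20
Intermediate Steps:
G = -18/5 (G = (3*(-⅕))*6 = -⅗*6 = -18/5 ≈ -3.6000)
-192*G = -192*(-18/5) = 3456/5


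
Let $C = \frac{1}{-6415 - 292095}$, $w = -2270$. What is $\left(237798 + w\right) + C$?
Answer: $\frac{70307463279}{298510} \approx 2.3553 \cdot 10^{5}$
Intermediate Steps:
$C = - \frac{1}{298510}$ ($C = \frac{1}{-298510} = - \frac{1}{298510} \approx -3.35 \cdot 10^{-6}$)
$\left(237798 + w\right) + C = \left(237798 - 2270\right) - \frac{1}{298510} = 235528 - \frac{1}{298510} = \frac{70307463279}{298510}$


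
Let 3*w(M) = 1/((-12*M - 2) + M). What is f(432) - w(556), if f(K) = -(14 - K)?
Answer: 7671973/18354 ≈ 418.00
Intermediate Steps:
w(M) = 1/(3*(-2 - 11*M)) (w(M) = 1/(3*((-12*M - 2) + M)) = 1/(3*((-2 - 12*M) + M)) = 1/(3*(-2 - 11*M)))
f(K) = -14 + K
f(432) - w(556) = (-14 + 432) - (-1)/(6 + 33*556) = 418 - (-1)/(6 + 18348) = 418 - (-1)/18354 = 418 - 1*(-1/18354) = 418 + 1/18354 = 7671973/18354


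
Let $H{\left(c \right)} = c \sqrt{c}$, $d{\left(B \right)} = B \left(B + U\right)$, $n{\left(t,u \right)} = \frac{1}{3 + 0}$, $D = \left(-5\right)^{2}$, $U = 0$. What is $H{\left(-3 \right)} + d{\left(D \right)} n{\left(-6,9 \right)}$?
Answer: $\frac{625}{3} - 3 i \sqrt{3} \approx 208.33 - 5.1962 i$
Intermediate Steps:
$D = 25$
$n{\left(t,u \right)} = \frac{1}{3}$
$d{\left(B \right)} = B^{2}$ ($d{\left(B \right)} = B \left(B + 0\right) = B B = B^{2}$)
$H{\left(c \right)} = c^{\frac{3}{2}}$
$H{\left(-3 \right)} + d{\left(D \right)} n{\left(-6,9 \right)} = \left(-3\right)^{\frac{3}{2}} + 25^{2} \cdot \frac{1}{3} = - 3 i \sqrt{3} + 625 \cdot \frac{1}{3} = - 3 i \sqrt{3} + \frac{625}{3} = \frac{625}{3} - 3 i \sqrt{3}$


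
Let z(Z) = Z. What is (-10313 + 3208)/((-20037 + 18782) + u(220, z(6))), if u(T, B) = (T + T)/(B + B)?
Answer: 4263/731 ≈ 5.8317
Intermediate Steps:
u(T, B) = T/B (u(T, B) = (2*T)/((2*B)) = (2*T)*(1/(2*B)) = T/B)
(-10313 + 3208)/((-20037 + 18782) + u(220, z(6))) = (-10313 + 3208)/((-20037 + 18782) + 220/6) = -7105/(-1255 + 220*(⅙)) = -7105/(-1255 + 110/3) = -7105/(-3655/3) = -7105*(-3/3655) = 4263/731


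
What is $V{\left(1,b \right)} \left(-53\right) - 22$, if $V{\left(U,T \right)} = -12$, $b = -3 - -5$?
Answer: $614$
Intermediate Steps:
$b = 2$ ($b = -3 + 5 = 2$)
$V{\left(1,b \right)} \left(-53\right) - 22 = \left(-12\right) \left(-53\right) - 22 = 636 - 22 = 614$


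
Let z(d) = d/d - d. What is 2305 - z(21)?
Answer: 2325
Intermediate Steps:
z(d) = 1 - d
2305 - z(21) = 2305 - (1 - 1*21) = 2305 - (1 - 21) = 2305 - 1*(-20) = 2305 + 20 = 2325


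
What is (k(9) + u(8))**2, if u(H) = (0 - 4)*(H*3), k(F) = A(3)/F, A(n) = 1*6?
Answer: 81796/9 ≈ 9088.4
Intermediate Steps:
A(n) = 6
k(F) = 6/F
u(H) = -12*H
(k(9) + u(8))**2 = (6/9 - 12*8)**2 = (6*(1/9) - 96)**2 = (2/3 - 96)**2 = (-286/3)**2 = 81796/9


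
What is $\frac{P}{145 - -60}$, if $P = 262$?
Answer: $\frac{262}{205} \approx 1.278$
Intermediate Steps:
$\frac{P}{145 - -60} = \frac{262}{145 - -60} = \frac{262}{145 + 60} = \frac{262}{205}$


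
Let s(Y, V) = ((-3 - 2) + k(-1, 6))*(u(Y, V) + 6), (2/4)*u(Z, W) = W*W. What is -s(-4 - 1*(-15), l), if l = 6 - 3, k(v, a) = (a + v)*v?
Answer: 240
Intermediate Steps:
u(Z, W) = 2*W² (u(Z, W) = 2*(W*W) = 2*W²)
k(v, a) = v*(a + v)
l = 3
s(Y, V) = -60 - 20*V² (s(Y, V) = ((-3 - 2) - (6 - 1))*(2*V² + 6) = (-5 - 1*5)*(6 + 2*V²) = (-5 - 5)*(6 + 2*V²) = -10*(6 + 2*V²) = -60 - 20*V²)
-s(-4 - 1*(-15), l) = -(-60 - 20*3²) = -(-60 - 20*9) = -(-60 - 180) = -1*(-240) = 240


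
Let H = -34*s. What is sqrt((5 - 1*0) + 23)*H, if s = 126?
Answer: -8568*sqrt(7) ≈ -22669.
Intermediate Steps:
H = -4284 (H = -34*126 = -4284)
sqrt((5 - 1*0) + 23)*H = sqrt((5 - 1*0) + 23)*(-4284) = sqrt((5 + 0) + 23)*(-4284) = sqrt(5 + 23)*(-4284) = sqrt(28)*(-4284) = (2*sqrt(7))*(-4284) = -8568*sqrt(7)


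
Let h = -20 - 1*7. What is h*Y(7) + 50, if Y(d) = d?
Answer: -139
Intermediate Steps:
h = -27 (h = -20 - 7 = -27)
h*Y(7) + 50 = -27*7 + 50 = -189 + 50 = -139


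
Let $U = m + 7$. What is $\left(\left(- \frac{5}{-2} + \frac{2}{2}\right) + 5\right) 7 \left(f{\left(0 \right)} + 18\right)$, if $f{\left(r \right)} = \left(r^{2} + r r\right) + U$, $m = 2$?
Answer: $\frac{3213}{2} \approx 1606.5$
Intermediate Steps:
$U = 9$ ($U = 2 + 7 = 9$)
$f{\left(r \right)} = 9 + 2 r^{2}$ ($f{\left(r \right)} = \left(r^{2} + r r\right) + 9 = \left(r^{2} + r^{2}\right) + 9 = 2 r^{2} + 9 = 9 + 2 r^{2}$)
$\left(\left(- \frac{5}{-2} + \frac{2}{2}\right) + 5\right) 7 \left(f{\left(0 \right)} + 18\right) = \left(\left(- \frac{5}{-2} + \frac{2}{2}\right) + 5\right) 7 \left(\left(9 + 2 \cdot 0^{2}\right) + 18\right) = \left(\left(\left(-5\right) \left(- \frac{1}{2}\right) + 2 \cdot \frac{1}{2}\right) + 5\right) 7 \left(\left(9 + 2 \cdot 0\right) + 18\right) = \left(\left(\frac{5}{2} + 1\right) + 5\right) 7 \left(\left(9 + 0\right) + 18\right) = \left(\frac{7}{2} + 5\right) 7 \left(9 + 18\right) = \frac{17}{2} \cdot 7 \cdot 27 = \frac{119}{2} \cdot 27 = \frac{3213}{2}$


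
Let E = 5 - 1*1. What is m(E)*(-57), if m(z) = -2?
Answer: 114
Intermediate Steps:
E = 4 (E = 5 - 1 = 4)
m(E)*(-57) = -2*(-57) = 114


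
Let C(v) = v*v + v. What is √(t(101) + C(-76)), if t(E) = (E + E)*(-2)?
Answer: 4*√331 ≈ 72.774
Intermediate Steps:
C(v) = v + v² (C(v) = v² + v = v + v²)
t(E) = -4*E (t(E) = (2*E)*(-2) = -4*E)
√(t(101) + C(-76)) = √(-4*101 - 76*(1 - 76)) = √(-404 - 76*(-75)) = √(-404 + 5700) = √5296 = 4*√331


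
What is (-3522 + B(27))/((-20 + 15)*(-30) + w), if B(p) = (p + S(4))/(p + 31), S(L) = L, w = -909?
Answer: 204245/44022 ≈ 4.6396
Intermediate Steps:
B(p) = (4 + p)/(31 + p) (B(p) = (p + 4)/(p + 31) = (4 + p)/(31 + p))
(-3522 + B(27))/((-20 + 15)*(-30) + w) = (-3522 + (4 + 27)/(31 + 27))/((-20 + 15)*(-30) - 909) = (-3522 + 31/58)/(-5*(-30) - 909) = (-3522 + (1/58)*31)/(150 - 909) = (-3522 + 31/58)/(-759) = -204245/58*(-1/759) = 204245/44022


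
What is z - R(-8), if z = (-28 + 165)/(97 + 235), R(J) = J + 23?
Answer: -4843/332 ≈ -14.587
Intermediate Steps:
R(J) = 23 + J
z = 137/332 ≈ 0.41265
z - R(-8) = 137/332 - (23 - 8) = 137/332 - 1*15 = 137/332 - 15 = -4843/332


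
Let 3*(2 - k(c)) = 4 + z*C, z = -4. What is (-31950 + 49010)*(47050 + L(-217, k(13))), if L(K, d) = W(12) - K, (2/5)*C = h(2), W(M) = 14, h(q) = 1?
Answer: 806613860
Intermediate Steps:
C = 5/2 (C = (5/2)*1 = 5/2 ≈ 2.5000)
k(c) = 4 (k(c) = 2 - (4 - 4*5/2)/3 = 2 - (4 - 10)/3 = 2 - ⅓*(-6) = 2 + 2 = 4)
L(K, d) = 14 - K
(-31950 + 49010)*(47050 + L(-217, k(13))) = (-31950 + 49010)*(47050 + (14 - 1*(-217))) = 17060*(47050 + (14 + 217)) = 17060*(47050 + 231) = 17060*47281 = 806613860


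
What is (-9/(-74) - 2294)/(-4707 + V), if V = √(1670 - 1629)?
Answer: 798999129/1639529792 + 169747*√41/1639529792 ≈ 0.48800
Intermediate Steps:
V = √41 ≈ 6.4031
(-9/(-74) - 2294)/(-4707 + V) = (-9/(-74) - 2294)/(-4707 + √41) = (-1/74*(-9) - 2294)/(-4707 + √41) = (9/74 - 2294)/(-4707 + √41) = -169747/(74*(-4707 + √41))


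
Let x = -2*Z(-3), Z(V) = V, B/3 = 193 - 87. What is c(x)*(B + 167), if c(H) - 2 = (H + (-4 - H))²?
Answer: 8730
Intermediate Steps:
B = 318 (B = 3*(193 - 87) = 3*106 = 318)
x = 6 (x = -2*(-3) = 6)
c(H) = 18 (c(H) = 2 + (H + (-4 - H))² = 2 + (-4)² = 2 + 16 = 18)
c(x)*(B + 167) = 18*(318 + 167) = 18*485 = 8730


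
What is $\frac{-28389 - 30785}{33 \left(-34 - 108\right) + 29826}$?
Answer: $- \frac{29587}{12570} \approx -2.3538$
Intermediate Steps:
$\frac{-28389 - 30785}{33 \left(-34 - 108\right) + 29826} = - \frac{59174}{33 \left(-142\right) + 29826} = - \frac{59174}{-4686 + 29826} = - \frac{59174}{25140} = \left(-59174\right) \frac{1}{25140} = - \frac{29587}{12570}$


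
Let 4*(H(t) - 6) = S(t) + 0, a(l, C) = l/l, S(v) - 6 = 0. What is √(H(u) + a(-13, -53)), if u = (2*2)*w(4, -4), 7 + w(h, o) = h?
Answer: √34/2 ≈ 2.9155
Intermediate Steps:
w(h, o) = -7 + h
S(v) = 6 (S(v) = 6 + 0 = 6)
u = -12 (u = (2*2)*(-7 + 4) = 4*(-3) = -12)
a(l, C) = 1
H(t) = 15/2 (H(t) = 6 + (6 + 0)/4 = 6 + (¼)*6 = 6 + 3/2 = 15/2)
√(H(u) + a(-13, -53)) = √(15/2 + 1) = √(17/2) = √34/2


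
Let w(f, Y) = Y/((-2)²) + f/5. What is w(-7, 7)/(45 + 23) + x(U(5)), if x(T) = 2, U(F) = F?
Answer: 2727/1360 ≈ 2.0051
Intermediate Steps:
w(f, Y) = Y/4 + f/5 (w(f, Y) = Y/4 + f*(⅕) = Y*(¼) + f/5 = Y/4 + f/5)
w(-7, 7)/(45 + 23) + x(U(5)) = ((¼)*7 + (⅕)*(-7))/(45 + 23) + 2 = (7/4 - 7/5)/68 + 2 = (7/20)*(1/68) + 2 = 7/1360 + 2 = 2727/1360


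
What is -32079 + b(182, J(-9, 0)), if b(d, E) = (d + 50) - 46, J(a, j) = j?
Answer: -31893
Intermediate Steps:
b(d, E) = 4 + d (b(d, E) = (50 + d) - 46 = 4 + d)
-32079 + b(182, J(-9, 0)) = -32079 + (4 + 182) = -32079 + 186 = -31893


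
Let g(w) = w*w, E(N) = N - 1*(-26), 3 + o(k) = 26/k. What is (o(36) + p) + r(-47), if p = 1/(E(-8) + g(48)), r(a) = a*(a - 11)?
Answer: 3162242/1161 ≈ 2723.7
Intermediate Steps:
o(k) = -3 + 26/k
E(N) = 26 + N (E(N) = N + 26 = 26 + N)
r(a) = a*(-11 + a)
g(w) = w²
p = 1/2322 (p = 1/((26 - 8) + 48²) = 1/(18 + 2304) = 1/2322 ≈ 0.00043066)
(o(36) + p) + r(-47) = ((-3 + 26/36) + 1/2322) - 47*(-11 - 47) = ((-3 + 26*(1/36)) + 1/2322) - 47*(-58) = ((-3 + 13/18) + 1/2322) + 2726 = (-41/18 + 1/2322) + 2726 = -2644/1161 + 2726 = 3162242/1161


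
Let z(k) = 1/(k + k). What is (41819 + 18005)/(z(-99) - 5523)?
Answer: -11845152/1093555 ≈ -10.832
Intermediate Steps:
z(k) = 1/(2*k)
(41819 + 18005)/(z(-99) - 5523) = (41819 + 18005)/((½)/(-99) - 5523) = 59824/((½)*(-1/99) - 5523) = 59824/(-1/198 - 5523) = 59824/(-1093555/198) = 59824*(-198/1093555) = -11845152/1093555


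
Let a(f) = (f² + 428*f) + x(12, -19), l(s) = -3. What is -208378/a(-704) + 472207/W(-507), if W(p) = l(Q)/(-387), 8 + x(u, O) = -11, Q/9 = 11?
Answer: 11834812863977/194285 ≈ 6.0915e+7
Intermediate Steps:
Q = 99 (Q = 9*11 = 99)
x(u, O) = -19 (x(u, O) = -8 - 11 = -19)
a(f) = -19 + f² + 428*f (a(f) = (f² + 428*f) - 19 = -19 + f² + 428*f)
W(p) = 1/129 (W(p) = -3/(-387) = -3*(-1/387) = 1/129)
-208378/a(-704) + 472207/W(-507) = -208378/(-19 + (-704)² + 428*(-704)) + 472207/(1/129) = -208378/(-19 + 495616 - 301312) + 472207*129 = -208378/194285 + 60914703 = 11834812863977/194285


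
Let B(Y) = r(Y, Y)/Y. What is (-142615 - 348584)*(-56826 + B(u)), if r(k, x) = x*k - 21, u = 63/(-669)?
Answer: 6200154465510/223 ≈ 2.7803e+10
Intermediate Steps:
u = -21/223 (u = 63*(-1/669) = -21/223 ≈ -0.094170)
r(k, x) = -21 + k*x (r(k, x) = k*x - 21 = -21 + k*x)
B(Y) = (-21 + Y²)/Y (B(Y) = (-21 + Y*Y)/Y = (-21 + Y²)/Y)
(-142615 - 348584)*(-56826 + B(u)) = (-142615 - 348584)*(-56826 + (-21/223 - 21/(-21/223))) = -491199*(-56826 + (-21/223 - 21*(-223/21))) = -491199*(-56826 + (-21/223 + 223)) = -491199*(-56826 + 49708/223) = -491199*(-12622490/223) = 6200154465510/223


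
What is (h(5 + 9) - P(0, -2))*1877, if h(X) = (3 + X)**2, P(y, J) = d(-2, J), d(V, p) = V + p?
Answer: 549961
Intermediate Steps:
P(y, J) = -2 + J
(h(5 + 9) - P(0, -2))*1877 = ((3 + (5 + 9))**2 - (-2 - 2))*1877 = ((3 + 14)**2 - 1*(-4))*1877 = (17**2 + 4)*1877 = (289 + 4)*1877 = 293*1877 = 549961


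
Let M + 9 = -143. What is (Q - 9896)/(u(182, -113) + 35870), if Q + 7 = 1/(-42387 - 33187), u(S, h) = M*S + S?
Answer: -748409323/633914712 ≈ -1.1806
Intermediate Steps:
M = -152 (M = -9 - 143 = -152)
u(S, h) = -151*S (u(S, h) = -152*S + S = -151*S)
Q = -529019/75574 (Q = -7 + 1/(-42387 - 33187) = -7 + 1/(-75574) = -7 - 1/75574 = -529019/75574 ≈ -7.0000)
(Q - 9896)/(u(182, -113) + 35870) = (-529019/75574 - 9896)/(-151*182 + 35870) = -748409323/(75574*(-27482 + 35870)) = -748409323/75574/8388 = -748409323/75574*1/8388 = -748409323/633914712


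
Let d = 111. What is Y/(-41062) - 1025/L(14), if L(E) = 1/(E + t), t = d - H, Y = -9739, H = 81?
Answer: -1851886461/41062 ≈ -45100.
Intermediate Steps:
t = 30 (t = 111 - 1*81 = 111 - 81 = 30)
L(E) = 1/(30 + E) (L(E) = 1/(E + 30) = 1/(30 + E))
Y/(-41062) - 1025/L(14) = -9739/(-41062) - 1025/(1/(30 + 14)) = -9739*(-1/41062) - 1025/(1/44) = 9739/41062 - 1025/1/44 = 9739/41062 - 1025*44 = 9739/41062 - 45100 = -1851886461/41062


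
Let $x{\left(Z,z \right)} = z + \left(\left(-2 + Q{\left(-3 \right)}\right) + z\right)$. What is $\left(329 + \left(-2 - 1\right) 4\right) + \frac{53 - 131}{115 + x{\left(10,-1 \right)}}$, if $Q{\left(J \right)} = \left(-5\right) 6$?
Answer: $\frac{8533}{27} \approx 316.04$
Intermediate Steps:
$Q{\left(J \right)} = -30$
$x{\left(Z,z \right)} = -32 + 2 z$ ($x{\left(Z,z \right)} = z + \left(\left(-2 - 30\right) + z\right) = z + \left(-32 + z\right) = -32 + 2 z$)
$\left(329 + \left(-2 - 1\right) 4\right) + \frac{53 - 131}{115 + x{\left(10,-1 \right)}} = \left(329 + \left(-2 - 1\right) 4\right) + \frac{53 - 131}{115 + \left(-32 + 2 \left(-1\right)\right)} = \left(329 - 12\right) - \frac{78}{115 - 34} = 317 - \frac{78}{81} = 317 - \frac{26}{27} = \frac{8533}{27}$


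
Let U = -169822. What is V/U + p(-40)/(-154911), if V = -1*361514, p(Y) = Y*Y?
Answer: 27865390027/13153647921 ≈ 2.1185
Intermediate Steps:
p(Y) = Y**2
V = -361514
V/U + p(-40)/(-154911) = -361514/(-169822) + (-40)**2/(-154911) = -361514*(-1/169822) + 1600*(-1/154911) = 180757/84911 - 1600/154911 = 27865390027/13153647921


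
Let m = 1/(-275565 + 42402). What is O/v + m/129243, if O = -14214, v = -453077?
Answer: 18623235686663/593623171811691 ≈ 0.031372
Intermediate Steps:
m = -1/233163 (m = 1/(-233163) = -1/233163 ≈ -4.2888e-6)
O/v + m/129243 = -14214/(-453077) - 1/233163/129243 = -14214*(-1/453077) - 1/233163*1/129243 = 618/19699 - 1/30134685609 = 18623235686663/593623171811691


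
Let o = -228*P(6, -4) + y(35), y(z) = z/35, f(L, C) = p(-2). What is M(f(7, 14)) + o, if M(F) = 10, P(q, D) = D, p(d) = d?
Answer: 923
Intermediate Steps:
f(L, C) = -2
y(z) = z/35 (y(z) = z*(1/35) = z/35)
o = 913 (o = -228*(-4) + (1/35)*35 = 912 + 1 = 913)
M(f(7, 14)) + o = 10 + 913 = 923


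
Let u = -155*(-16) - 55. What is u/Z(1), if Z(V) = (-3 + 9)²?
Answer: 2425/36 ≈ 67.361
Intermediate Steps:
u = 2425 (u = 2480 - 55 = 2425)
Z(V) = 36 (Z(V) = 6² = 36)
u/Z(1) = 2425/36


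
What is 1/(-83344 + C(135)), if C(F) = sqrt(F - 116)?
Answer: -83344/6946222317 - sqrt(19)/6946222317 ≈ -1.1999e-5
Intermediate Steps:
C(F) = sqrt(-116 + F)
1/(-83344 + C(135)) = 1/(-83344 + sqrt(-116 + 135)) = 1/(-83344 + sqrt(19))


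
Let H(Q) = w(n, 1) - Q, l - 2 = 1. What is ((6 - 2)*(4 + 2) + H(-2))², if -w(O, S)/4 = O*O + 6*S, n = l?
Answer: 1156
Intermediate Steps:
l = 3 (l = 2 + 1 = 3)
n = 3
w(O, S) = -24*S - 4*O² (w(O, S) = -4*(O*O + 6*S) = -4*(O² + 6*S) = -24*S - 4*O²)
H(Q) = -60 - Q (H(Q) = (-24*1 - 4*3²) - Q = (-24 - 4*9) - Q = (-24 - 36) - Q = -60 - Q)
((6 - 2)*(4 + 2) + H(-2))² = ((6 - 2)*(4 + 2) + (-60 - 1*(-2)))² = (4*6 + (-60 + 2))² = (24 - 58)² = (-34)² = 1156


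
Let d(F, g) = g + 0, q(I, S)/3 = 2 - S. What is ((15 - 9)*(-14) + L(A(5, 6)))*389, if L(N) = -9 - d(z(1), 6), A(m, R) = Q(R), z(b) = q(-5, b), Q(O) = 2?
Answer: -38511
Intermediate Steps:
q(I, S) = 6 - 3*S (q(I, S) = 3*(2 - S) = 6 - 3*S)
z(b) = 6 - 3*b
A(m, R) = 2
d(F, g) = g
L(N) = -15 (L(N) = -9 - 1*6 = -9 - 6 = -15)
((15 - 9)*(-14) + L(A(5, 6)))*389 = ((15 - 9)*(-14) - 15)*389 = (6*(-14) - 15)*389 = (-84 - 15)*389 = -99*389 = -38511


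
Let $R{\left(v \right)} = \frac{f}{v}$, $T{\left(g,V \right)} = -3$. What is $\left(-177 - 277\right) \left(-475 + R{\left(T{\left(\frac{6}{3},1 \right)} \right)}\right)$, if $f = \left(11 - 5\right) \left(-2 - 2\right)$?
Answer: $212018$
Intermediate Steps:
$f = -24$ ($f = 6 \left(-4\right) = -24$)
$R{\left(v \right)} = - \frac{24}{v}$
$\left(-177 - 277\right) \left(-475 + R{\left(T{\left(\frac{6}{3},1 \right)} \right)}\right) = \left(-177 - 277\right) \left(-475 - \frac{24}{-3}\right) = - 454 \left(-475 - -8\right) = - 454 \left(-475 + 8\right) = \left(-454\right) \left(-467\right) = 212018$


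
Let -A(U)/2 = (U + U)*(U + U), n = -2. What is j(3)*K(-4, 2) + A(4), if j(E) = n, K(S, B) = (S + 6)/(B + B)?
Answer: -129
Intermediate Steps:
A(U) = -8*U² (A(U) = -2*(U + U)*(U + U) = -2*2*U*2*U = -8*U²)
K(S, B) = (6 + S)/(2*B) (K(S, B) = (6 + S)/((2*B)) = (6 + S)*(1/(2*B)) = (6 + S)/(2*B))
j(E) = -2
j(3)*K(-4, 2) + A(4) = -(6 - 4)/2 - 8*4² = -2/2 - 8*16 = -2*½ - 128 = -1 - 128 = -129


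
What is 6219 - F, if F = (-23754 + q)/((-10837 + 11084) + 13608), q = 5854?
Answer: 17236429/2771 ≈ 6220.3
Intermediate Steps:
F = -3580/2771 (F = (-23754 + 5854)/((-10837 + 11084) + 13608) = -17900/(247 + 13608) = -17900/13855 = -17900*1/13855 = -3580/2771 ≈ -1.2920)
6219 - F = 6219 - 1*(-3580/2771) = 6219 + 3580/2771 = 17236429/2771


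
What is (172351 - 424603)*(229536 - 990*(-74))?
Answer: -76380896592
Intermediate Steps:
(172351 - 424603)*(229536 - 990*(-74)) = -252252*(229536 + 73260) = -252252*302796 = -76380896592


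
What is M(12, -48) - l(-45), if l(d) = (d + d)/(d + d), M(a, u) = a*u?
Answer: -577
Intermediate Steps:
l(d) = 1 (l(d) = (2*d)/((2*d)) = (2*d)*(1/(2*d)) = 1)
M(12, -48) - l(-45) = 12*(-48) - 1*1 = -576 - 1 = -577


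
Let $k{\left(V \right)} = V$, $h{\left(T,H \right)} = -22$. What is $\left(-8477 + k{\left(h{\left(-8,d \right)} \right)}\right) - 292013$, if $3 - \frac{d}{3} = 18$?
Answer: $-300512$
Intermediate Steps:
$d = -45$ ($d = 9 - 54 = -45$)
$\left(-8477 + k{\left(h{\left(-8,d \right)} \right)}\right) - 292013 = \left(-8477 - 22\right) - 292013 = -8499 - 292013 = -300512$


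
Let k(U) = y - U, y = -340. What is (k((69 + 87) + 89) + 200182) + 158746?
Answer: 358343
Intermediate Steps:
k(U) = -340 - U
(k((69 + 87) + 89) + 200182) + 158746 = ((-340 - ((69 + 87) + 89)) + 200182) + 158746 = ((-340 - (156 + 89)) + 200182) + 158746 = ((-340 - 1*245) + 200182) + 158746 = ((-340 - 245) + 200182) + 158746 = (-585 + 200182) + 158746 = 199597 + 158746 = 358343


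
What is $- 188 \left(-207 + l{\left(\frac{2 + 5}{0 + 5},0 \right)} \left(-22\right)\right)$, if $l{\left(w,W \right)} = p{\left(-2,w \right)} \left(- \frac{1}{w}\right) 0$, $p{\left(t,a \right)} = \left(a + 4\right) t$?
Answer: $38916$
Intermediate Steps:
$p{\left(t,a \right)} = t \left(4 + a\right)$ ($p{\left(t,a \right)} = \left(4 + a\right) t = t \left(4 + a\right)$)
$l{\left(w,W \right)} = 0$ ($l{\left(w,W \right)} = - 2 \left(4 + w\right) \left(- \frac{1}{w}\right) 0 = \left(-8 - 2 w\right) \left(- \frac{1}{w}\right) 0 = - \frac{-8 - 2 w}{w} 0 = 0$)
$- 188 \left(-207 + l{\left(\frac{2 + 5}{0 + 5},0 \right)} \left(-22\right)\right) = - 188 \left(-207 + 0 \left(-22\right)\right) = - 188 \left(-207 + 0\right) = \left(-188\right) \left(-207\right) = 38916$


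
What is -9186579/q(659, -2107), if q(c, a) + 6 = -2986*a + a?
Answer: -1020731/698821 ≈ -1.4606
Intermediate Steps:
q(c, a) = -6 - 2985*a (q(c, a) = -6 + (-2986*a + a) = -6 - 2985*a)
-9186579/q(659, -2107) = -9186579/(-6 - 2985*(-2107)) = -9186579/(-6 + 6289395) = -9186579/6289389 = -9186579*1/6289389 = -1020731/698821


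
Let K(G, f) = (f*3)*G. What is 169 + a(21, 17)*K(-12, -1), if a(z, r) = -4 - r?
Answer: -587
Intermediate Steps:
K(G, f) = 3*G*f (K(G, f) = (3*f)*G = 3*G*f)
169 + a(21, 17)*K(-12, -1) = 169 + (-4 - 1*17)*(3*(-12)*(-1)) = 169 + (-4 - 17)*36 = 169 - 21*36 = 169 - 756 = -587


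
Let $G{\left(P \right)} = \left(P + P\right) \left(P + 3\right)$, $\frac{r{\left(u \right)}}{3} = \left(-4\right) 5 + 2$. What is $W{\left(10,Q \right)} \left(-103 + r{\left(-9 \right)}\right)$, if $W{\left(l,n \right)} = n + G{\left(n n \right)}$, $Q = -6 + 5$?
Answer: $-1099$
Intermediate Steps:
$r{\left(u \right)} = -54$ ($r{\left(u \right)} = 3 \left(\left(-4\right) 5 + 2\right) = 3 \left(-20 + 2\right) = 3 \left(-18\right) = -54$)
$Q = -1$
$G{\left(P \right)} = 2 P \left(3 + P\right)$
$W{\left(l,n \right)} = n + 2 n^{2} \left(3 + n^{2}\right)$ ($W{\left(l,n \right)} = n + 2 n n \left(3 + n n\right) = n + 2 n^{2} \left(3 + n^{2}\right)$)
$W{\left(10,Q \right)} \left(-103 + r{\left(-9 \right)}\right) = - (1 + 2 \left(-1\right) \left(3 + \left(-1\right)^{2}\right)) \left(-103 - 54\right) = - (1 + 2 \left(-1\right) \left(3 + 1\right)) \left(-157\right) = - (1 + 2 \left(-1\right) 4) \left(-157\right) = - (1 - 8) \left(-157\right) = \left(-1\right) \left(-7\right) \left(-157\right) = 7 \left(-157\right) = -1099$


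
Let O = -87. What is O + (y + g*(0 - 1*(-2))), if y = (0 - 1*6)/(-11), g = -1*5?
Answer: -1061/11 ≈ -96.455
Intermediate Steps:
g = -5
y = 6/11 (y = (0 - 6)*(-1/11) = -6*(-1/11) = 6/11 ≈ 0.54545)
O + (y + g*(0 - 1*(-2))) = -87 + (6/11 - 5*(0 - 1*(-2))) = -87 + (6/11 - 5*(0 + 2)) = -87 + (6/11 - 5*2) = -87 + (6/11 - 10) = -87 - 104/11 = -1061/11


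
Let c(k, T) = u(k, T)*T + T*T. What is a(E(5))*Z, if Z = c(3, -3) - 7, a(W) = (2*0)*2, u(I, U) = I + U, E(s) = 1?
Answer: 0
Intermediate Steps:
a(W) = 0 (a(W) = 0*2 = 0)
c(k, T) = T² + T*(T + k) (c(k, T) = (k + T)*T + T*T = (T + k)*T + T² = T*(T + k) + T² = T² + T*(T + k))
Z = 2 (Z = -3*(3 + 2*(-3)) - 7 = -3*(3 - 6) - 7 = -3*(-3) - 7 = 9 - 7 = 2)
a(E(5))*Z = 0*2 = 0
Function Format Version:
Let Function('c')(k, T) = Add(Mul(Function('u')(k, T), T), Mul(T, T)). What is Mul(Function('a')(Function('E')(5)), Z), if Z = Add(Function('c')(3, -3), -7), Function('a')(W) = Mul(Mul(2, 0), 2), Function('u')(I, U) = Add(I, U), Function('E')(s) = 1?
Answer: 0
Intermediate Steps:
Function('a')(W) = 0 (Function('a')(W) = Mul(0, 2) = 0)
Function('c')(k, T) = Add(Pow(T, 2), Mul(T, Add(T, k))) (Function('c')(k, T) = Add(Mul(Add(k, T), T), Mul(T, T)) = Add(Mul(Add(T, k), T), Pow(T, 2)) = Add(Mul(T, Add(T, k)), Pow(T, 2)) = Add(Pow(T, 2), Mul(T, Add(T, k))))
Z = 2 (Z = Add(Mul(-3, Add(3, Mul(2, -3))), -7) = Add(Mul(-3, Add(3, -6)), -7) = Add(Mul(-3, -3), -7) = Add(9, -7) = 2)
Mul(Function('a')(Function('E')(5)), Z) = Mul(0, 2) = 0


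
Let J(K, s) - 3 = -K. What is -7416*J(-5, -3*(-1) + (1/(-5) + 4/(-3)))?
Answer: -59328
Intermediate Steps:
J(K, s) = 3 - K
-7416*J(-5, -3*(-1) + (1/(-5) + 4/(-3))) = -7416*(3 - 1*(-5)) = -7416*(3 + 5) = -7416*8 = -59328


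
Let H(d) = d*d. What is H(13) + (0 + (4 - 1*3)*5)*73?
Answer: 534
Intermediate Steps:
H(d) = d²
H(13) + (0 + (4 - 1*3)*5)*73 = 13² + (0 + (4 - 1*3)*5)*73 = 169 + (0 + (4 - 3)*5)*73 = 169 + (0 + 1*5)*73 = 169 + (0 + 5)*73 = 169 + 5*73 = 169 + 365 = 534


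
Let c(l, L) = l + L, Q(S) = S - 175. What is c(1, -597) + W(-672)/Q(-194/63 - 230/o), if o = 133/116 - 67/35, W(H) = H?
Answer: -4784129468/7953259 ≈ -601.53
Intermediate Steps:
o = -3117/4060 (o = 133*(1/116) - 67*1/35 = 133/116 - 67/35 = -3117/4060 ≈ -0.76773)
Q(S) = -175 + S
c(l, L) = L + l
c(1, -597) + W(-672)/Q(-194/63 - 230/o) = (-597 + 1) - 672/(-175 + (-194/63 - 230/(-3117/4060))) = -596 - 672/(-175 + (-194*1/63 - 230*(-4060/3117))) = -596 - 672/(-175 + (-194/63 + 933800/3117)) = -596 - 672/(-175 + 19408234/65457) = -596 - 672/7953259/65457 = -596 - 672*65457/7953259 = -596 - 43987104/7953259 = -4784129468/7953259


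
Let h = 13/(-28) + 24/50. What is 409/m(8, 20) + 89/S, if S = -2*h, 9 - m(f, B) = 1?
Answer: -244701/88 ≈ -2780.7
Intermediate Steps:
h = 11/700 (h = 13*(-1/28) + 24*(1/50) = -13/28 + 12/25 = 11/700 ≈ 0.015714)
m(f, B) = 8 (m(f, B) = 9 - 1*1 = 9 - 1 = 8)
S = -11/350 (S = -2*11/700 = -11/350 ≈ -0.031429)
409/m(8, 20) + 89/S = 409/8 + 89/(-11/350) = 409*(1/8) + 89*(-350/11) = 409/8 - 31150/11 = -244701/88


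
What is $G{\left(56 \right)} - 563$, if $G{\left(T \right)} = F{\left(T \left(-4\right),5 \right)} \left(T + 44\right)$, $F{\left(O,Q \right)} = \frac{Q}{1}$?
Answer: $-63$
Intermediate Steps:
$F{\left(O,Q \right)} = Q$ ($F{\left(O,Q \right)} = Q 1 = Q$)
$G{\left(T \right)} = 220 + 5 T$ ($G{\left(T \right)} = 5 \left(T + 44\right) = 5 \left(44 + T\right) = 220 + 5 T$)
$G{\left(56 \right)} - 563 = \left(220 + 5 \cdot 56\right) - 563 = \left(220 + 280\right) - 563 = 500 - 563 = -63$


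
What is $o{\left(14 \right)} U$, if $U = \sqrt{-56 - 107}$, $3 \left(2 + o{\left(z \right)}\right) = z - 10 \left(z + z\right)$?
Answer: $- \frac{272 i \sqrt{163}}{3} \approx - 1157.6 i$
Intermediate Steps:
$o{\left(z \right)} = -2 - \frac{19 z}{3}$ ($o{\left(z \right)} = -2 + \frac{z - 10 \left(z + z\right)}{3} = -2 + \frac{z - 10 \cdot 2 z}{3} = -2 + \frac{z - 20 z}{3} = -2 + \frac{\left(-19\right) z}{3} = -2 - \frac{19 z}{3}$)
$U = i \sqrt{163}$ ($U = \sqrt{-163} = i \sqrt{163} \approx 12.767 i$)
$o{\left(14 \right)} U = \left(-2 - \frac{266}{3}\right) i \sqrt{163} = - \frac{272 i \sqrt{163}}{3}$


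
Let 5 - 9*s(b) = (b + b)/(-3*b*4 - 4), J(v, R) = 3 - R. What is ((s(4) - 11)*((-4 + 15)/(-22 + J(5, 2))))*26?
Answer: 26840/189 ≈ 142.01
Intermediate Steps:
s(b) = 5/9 - 2*b/(9*(-4 - 12*b)) (s(b) = 5/9 - (b + b)/(9*(-3*b*4 - 4)) = 5/9 - 2*b/(9*(-12*b - 4)) = 5/9 - 2*b/(9*(-4 - 12*b)))
((s(4) - 11)*((-4 + 15)/(-22 + J(5, 2))))*26 = (((10 + 31*4)/(18*(1 + 3*4)) - 11)*((-4 + 15)/(-22 + (3 - 1*2))))*26 = (((10 + 124)/(18*(1 + 12)) - 11)*(11/(-22 + (3 - 2))))*26 = (((1/18)*134/13 - 11)*(11/(-22 + 1)))*26 = (((1/18)*(1/13)*134 - 11)*(11/(-21)))*26 = ((67/117 - 11)*(11*(-1/21)))*26 = -1220/117*(-11/21)*26 = (13420/2457)*26 = 26840/189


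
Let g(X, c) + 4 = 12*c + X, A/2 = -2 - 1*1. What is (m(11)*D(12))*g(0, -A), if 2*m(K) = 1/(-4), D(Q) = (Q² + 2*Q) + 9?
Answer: -3009/2 ≈ -1504.5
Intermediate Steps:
D(Q) = 9 + Q² + 2*Q
m(K) = -⅛ (m(K) = (½)/(-4) = (½)*(-¼) = -⅛)
A = -6 (A = 2*(-2 - 1*1) = 2*(-2 - 1) = 2*(-3) = -6)
g(X, c) = -4 + X + 12*c (g(X, c) = -4 + (12*c + X) = -4 + (X + 12*c) = -4 + X + 12*c)
(m(11)*D(12))*g(0, -A) = (-(9 + 12² + 2*12)/8)*(-4 + 0 + 12*(-1*(-6))) = (-(9 + 144 + 24)/8)*(-4 + 0 + 12*6) = (-⅛*177)*(-4 + 0 + 72) = -177/8*68 = -3009/2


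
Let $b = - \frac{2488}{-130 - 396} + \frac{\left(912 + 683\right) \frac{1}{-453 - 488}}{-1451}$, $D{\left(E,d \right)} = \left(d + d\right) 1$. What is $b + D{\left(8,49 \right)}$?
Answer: $\frac{36890553523}{359097833} \approx 102.73$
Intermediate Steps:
$D{\left(E,d \right)} = 2 d$ ($D{\left(E,d \right)} = 2 d 1 = 2 d$)
$b = \frac{1698965889}{359097833}$ ($b = - \frac{2488}{-526} + \frac{1595}{-941} \left(- \frac{1}{1451}\right) = \left(-2488\right) \left(- \frac{1}{526}\right) + 1595 \left(- \frac{1}{941}\right) \left(- \frac{1}{1451}\right) = \frac{1244}{263} - - \frac{1595}{1365391} = \frac{1244}{263} + \frac{1595}{1365391} = \frac{1698965889}{359097833} \approx 4.7312$)
$b + D{\left(8,49 \right)} = \frac{1698965889}{359097833} + 2 \cdot 49 = \frac{1698965889}{359097833} + 98 = \frac{36890553523}{359097833}$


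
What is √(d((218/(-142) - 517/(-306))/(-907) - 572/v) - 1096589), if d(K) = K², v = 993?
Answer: 5*I*√1866095463181693394805203/6522514542 ≈ 1047.2*I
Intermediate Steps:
√(d((218/(-142) - 517/(-306))/(-907) - 572/v) - 1096589) = √(((218/(-142) - 517/(-306))/(-907) - 572/993)² - 1096589) = √(((218*(-1/142) - 517*(-1/306))*(-1/907) - 572*1/993)² - 1096589) = √(((-109/71 + 517/306)*(-1/907) - 572/993)² - 1096589) = √(((3353/21726)*(-1/907) - 572/993)² - 1096589) = √((-3353/19705482 - 572/993)² - 1096589) = √((-3758288411/6522514542)² - 1096589) = √(14124731780256904921/42543195950601469764 - 1096589) = √(-46652386579542334870130075/42543195950601469764) = 5*I*√1866095463181693394805203/6522514542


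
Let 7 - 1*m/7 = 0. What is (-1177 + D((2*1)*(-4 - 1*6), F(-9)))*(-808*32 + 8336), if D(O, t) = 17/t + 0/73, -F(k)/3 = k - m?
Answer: 597960520/29 ≈ 2.0619e+7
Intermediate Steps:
m = 49 (m = 49 - 7*0 = 49 + 0 = 49)
F(k) = 147 - 3*k (F(k) = -3*(k - 1*49) = -3*(k - 49) = -3*(-49 + k) = 147 - 3*k)
D(O, t) = 17/t (D(O, t) = 17/t + 0*(1/73) = 17/t + 0 = 17/t)
(-1177 + D((2*1)*(-4 - 1*6), F(-9)))*(-808*32 + 8336) = (-1177 + 17/(147 - 3*(-9)))*(-808*32 + 8336) = (-1177 + 17/(147 + 27))*(-25856 + 8336) = (-1177 + 17/174)*(-17520) = -204781/174*(-17520) = 597960520/29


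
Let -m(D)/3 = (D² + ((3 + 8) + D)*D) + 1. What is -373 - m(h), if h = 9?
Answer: 413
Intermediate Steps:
m(D) = -3 - 3*D² - 3*D*(11 + D) (m(D) = -3*((D² + ((3 + 8) + D)*D) + 1) = -3*((D² + (11 + D)*D) + 1) = -3*((D² + D*(11 + D)) + 1) = -3*(1 + D² + D*(11 + D)) = -3 - 3*D² - 3*D*(11 + D))
-373 - m(h) = -373 - (-3 - 33*9 - 6*9²) = -373 - (-3 - 297 - 6*81) = -373 - (-3 - 297 - 486) = -373 - 1*(-786) = -373 + 786 = 413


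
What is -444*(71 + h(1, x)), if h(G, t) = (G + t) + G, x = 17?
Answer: -39960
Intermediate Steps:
h(G, t) = t + 2*G
-444*(71 + h(1, x)) = -444*(71 + (17 + 2*1)) = -444*(71 + (17 + 2)) = -444*(71 + 19) = -444*90 = -39960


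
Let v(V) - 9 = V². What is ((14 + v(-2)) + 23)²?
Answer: 2500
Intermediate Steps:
v(V) = 9 + V²
((14 + v(-2)) + 23)² = ((14 + (9 + (-2)²)) + 23)² = ((14 + (9 + 4)) + 23)² = ((14 + 13) + 23)² = (27 + 23)² = 50² = 2500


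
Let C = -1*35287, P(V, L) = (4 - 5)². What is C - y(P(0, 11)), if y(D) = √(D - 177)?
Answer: -35287 - 4*I*√11 ≈ -35287.0 - 13.266*I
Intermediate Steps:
P(V, L) = 1 (P(V, L) = (-1)² = 1)
y(D) = √(-177 + D)
C = -35287
C - y(P(0, 11)) = -35287 - √(-177 + 1) = -35287 - √(-176) = -35287 - 4*I*√11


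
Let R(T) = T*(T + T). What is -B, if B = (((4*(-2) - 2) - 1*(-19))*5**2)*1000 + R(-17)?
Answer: -225578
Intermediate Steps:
R(T) = 2*T**2 (R(T) = T*(2*T) = 2*T**2)
B = 225578 (B = (((4*(-2) - 2) - 1*(-19))*5**2)*1000 + 2*(-17)**2 = (((-8 - 2) + 19)*25)*1000 + 2*289 = ((-10 + 19)*25)*1000 + 578 = (9*25)*1000 + 578 = 225*1000 + 578 = 225000 + 578 = 225578)
-B = -1*225578 = -225578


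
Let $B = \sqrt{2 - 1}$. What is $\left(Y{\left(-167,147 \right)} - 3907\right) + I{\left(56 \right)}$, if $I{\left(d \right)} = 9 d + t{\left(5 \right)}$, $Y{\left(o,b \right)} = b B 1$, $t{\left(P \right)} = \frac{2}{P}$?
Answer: $- \frac{16278}{5} \approx -3255.6$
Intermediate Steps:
$B = 1$ ($B = \sqrt{1} = 1$)
$Y{\left(o,b \right)} = b$ ($Y{\left(o,b \right)} = b 1 \cdot 1 = b 1 = b$)
$I{\left(d \right)} = \frac{2}{5} + 9 d$ ($I{\left(d \right)} = 9 d + \frac{2}{5} = \frac{2}{5} + 9 d$)
$\left(Y{\left(-167,147 \right)} - 3907\right) + I{\left(56 \right)} = \left(147 - 3907\right) + \left(\frac{2}{5} + 9 \cdot 56\right) = -3760 + \left(\frac{2}{5} + 504\right) = -3760 + \frac{2522}{5} = - \frac{16278}{5}$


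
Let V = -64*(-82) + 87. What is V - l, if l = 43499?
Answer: -38164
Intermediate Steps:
V = 5335 (V = 5248 + 87 = 5335)
V - l = 5335 - 1*43499 = 5335 - 43499 = -38164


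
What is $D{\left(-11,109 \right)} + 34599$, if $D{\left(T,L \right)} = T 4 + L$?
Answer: $34664$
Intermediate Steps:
$D{\left(T,L \right)} = L + 4 T$ ($D{\left(T,L \right)} = 4 T + L = L + 4 T$)
$D{\left(-11,109 \right)} + 34599 = \left(109 + 4 \left(-11\right)\right) + 34599 = \left(109 - 44\right) + 34599 = 65 + 34599 = 34664$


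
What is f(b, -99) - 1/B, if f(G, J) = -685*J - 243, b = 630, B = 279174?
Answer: 18864345527/279174 ≈ 67572.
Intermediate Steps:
f(G, J) = -243 - 685*J
f(b, -99) - 1/B = (-243 - 685*(-99)) - 1/279174 = (-243 + 67815) - 1*1/279174 = 67572 - 1/279174 = 18864345527/279174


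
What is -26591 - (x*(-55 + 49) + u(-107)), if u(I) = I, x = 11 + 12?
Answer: -26346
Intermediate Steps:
x = 23
-26591 - (x*(-55 + 49) + u(-107)) = -26591 - (23*(-55 + 49) - 107) = -26591 - (23*(-6) - 107) = -26591 - (-138 - 107) = -26591 - 1*(-245) = -26591 + 245 = -26346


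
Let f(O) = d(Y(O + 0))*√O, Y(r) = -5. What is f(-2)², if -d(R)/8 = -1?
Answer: -128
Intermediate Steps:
d(R) = 8 (d(R) = -8*(-1) = 8)
f(O) = 8*√O
f(-2)² = (8*√(-2))² = (8*(I*√2))² = (8*I*√2)² = -128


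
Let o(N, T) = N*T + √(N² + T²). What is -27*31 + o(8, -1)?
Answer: -845 + √65 ≈ -836.94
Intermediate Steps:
o(N, T) = √(N² + T²) + N*T
-27*31 + o(8, -1) = -27*31 + (√(8² + (-1)²) + 8*(-1)) = -837 + (√(64 + 1) - 8) = -837 + (√65 - 8) = -837 + (-8 + √65) = -845 + √65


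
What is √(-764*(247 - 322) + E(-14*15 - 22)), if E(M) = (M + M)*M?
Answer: 2*√41237 ≈ 406.14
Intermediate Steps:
E(M) = 2*M² (E(M) = (2*M)*M = 2*M²)
√(-764*(247 - 322) + E(-14*15 - 22)) = √(-764*(247 - 322) + 2*(-14*15 - 22)²) = √(-764*(-75) + 2*(-210 - 22)²) = √(57300 + 2*(-232)²) = √(57300 + 2*53824) = √(57300 + 107648) = √164948 = 2*√41237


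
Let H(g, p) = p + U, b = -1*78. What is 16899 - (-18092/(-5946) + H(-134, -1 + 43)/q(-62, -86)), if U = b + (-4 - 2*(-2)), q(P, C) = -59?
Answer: 2963562151/175407 ≈ 16895.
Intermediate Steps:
b = -78
U = -78 (U = -78 + (-4 - 2*(-2)) = -78 + (-4 + 4) = -78 + 0 = -78)
H(g, p) = -78 + p (H(g, p) = p - 78 = -78 + p)
16899 - (-18092/(-5946) + H(-134, -1 + 43)/q(-62, -86)) = 16899 - (-18092/(-5946) + (-78 + (-1 + 43))/(-59)) = 16899 - (-18092*(-1/5946) + (-78 + 42)*(-1/59)) = 16899 - (9046/2973 - 36*(-1/59)) = 16899 - (9046/2973 + 36/59) = 16899 - 1*640742/175407 = 16899 - 640742/175407 = 2963562151/175407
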